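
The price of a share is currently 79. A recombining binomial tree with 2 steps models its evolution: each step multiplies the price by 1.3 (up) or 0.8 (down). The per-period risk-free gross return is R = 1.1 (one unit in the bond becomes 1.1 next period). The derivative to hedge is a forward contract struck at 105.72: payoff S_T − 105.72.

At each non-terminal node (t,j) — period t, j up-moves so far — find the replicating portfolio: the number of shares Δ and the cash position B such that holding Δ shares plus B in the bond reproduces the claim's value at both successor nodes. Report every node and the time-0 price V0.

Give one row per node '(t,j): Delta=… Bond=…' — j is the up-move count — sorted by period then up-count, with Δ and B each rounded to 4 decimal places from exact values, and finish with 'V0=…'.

(0,0): Delta=1.0000 Bond=-87.3719
(1,0): Delta=1.0000 Bond=-96.1091
(1,1): Delta=1.0000 Bond=-96.1091
V0=-8.3719

The replicating-portfolio and risk-neutral prices coincide; use p* = (1.1−0.8)/(1.3−0.8) = 0.6000 for the latter.
Terminal payoffs: V(2,0)=-55.1600, V(2,1)=-23.5600, V(2,2)=27.7900
  t=1,j=0: stock 63.2000 → up 82.1600 (V=-23.5600), down 50.5600 (V=-55.1600). Price -32.9091; hedge Δ=1.0000, bond B=-96.1091.
  t=1,j=1: stock 102.7000 → up 133.5100 (V=27.7900), down 82.1600 (V=-23.5600). Price 6.5909; hedge Δ=1.0000, bond B=-96.1091.
  t=0,j=0: stock 79.0000 → up 102.7000 (V=6.5909), down 63.2000 (V=-32.9091). Price -8.3719; hedge Δ=1.0000, bond B=-87.3719.
Self-financing check: at every node Δ·S+B equals the discounted successor values.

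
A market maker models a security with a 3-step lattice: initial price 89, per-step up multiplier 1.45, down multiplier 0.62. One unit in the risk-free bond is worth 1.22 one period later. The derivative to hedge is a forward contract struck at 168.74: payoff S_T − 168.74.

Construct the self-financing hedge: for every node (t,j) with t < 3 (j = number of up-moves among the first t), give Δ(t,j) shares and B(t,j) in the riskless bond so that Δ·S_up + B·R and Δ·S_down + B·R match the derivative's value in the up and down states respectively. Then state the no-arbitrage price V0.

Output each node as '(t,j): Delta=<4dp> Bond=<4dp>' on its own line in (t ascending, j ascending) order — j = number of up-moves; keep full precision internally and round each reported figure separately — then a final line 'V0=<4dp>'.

(0,0): Delta=1.0000 Bond=-92.9263
(1,0): Delta=1.0000 Bond=-113.3701
(1,1): Delta=1.0000 Bond=-113.3701
(2,0): Delta=1.0000 Bond=-138.3115
(2,1): Delta=1.0000 Bond=-138.3115
(2,2): Delta=1.0000 Bond=-138.3115
V0=-3.9263

Since d<R<u, set p* = (R−d)/(u−d) = 0.7229; price each node as the discounted p*-expectation of its children.
Terminal values V(3,·): V(3,0)=-147.5288, V(3,1)=-119.1332, V(3,2)=-52.7241, V(3,3)=102.5876
(2,0): S=34.2116. Δ = (V_up−V_dn)/(S_up−S_dn) = (-119.1332−-147.5288)/(49.6068−21.2112) = 1.0000. V = [p*·-119.1332 + (1−p*)·-147.5288]/1.22 = -104.0999. B = V − Δ·S = -138.3115.
(2,1): S=80.0110. Δ = (V_up−V_dn)/(S_up−S_dn) = (-52.7241−-119.1332)/(116.0159−49.6068) = 1.0000. V = [p*·-52.7241 + (1−p*)·-119.1332]/1.22 = -58.3005. B = V − Δ·S = -138.3115.
(2,2): S=187.1225. Δ = (V_up−V_dn)/(S_up−S_dn) = (102.5876−-52.7241)/(271.3276−116.0160) = 1.0000. V = [p*·102.5876 + (1−p*)·-52.7241]/1.22 = 48.8110. B = V − Δ·S = -138.3115.
(1,0): S=55.1800. Δ = (V_up−V_dn)/(S_up−S_dn) = (-58.3005−-104.0999)/(80.0110−34.2116) = 1.0000. V = [p*·-58.3005 + (1−p*)·-104.0999]/1.22 = -58.1901. B = V − Δ·S = -113.3701.
(1,1): S=129.0500. Δ = (V_up−V_dn)/(S_up−S_dn) = (48.8110−-58.3005)/(187.1225−80.0110) = 1.0000. V = [p*·48.8110 + (1−p*)·-58.3005]/1.22 = 15.6799. B = V − Δ·S = -113.3701.
(0,0): S=89.0000. Δ = (V_up−V_dn)/(S_up−S_dn) = (15.6799−-58.1901)/(129.0500−55.1800) = 1.0000. V = [p*·15.6799 + (1−p*)·-58.1901]/1.22 = -3.9263. B = V − Δ·S = -92.9263.
Each (Δ,B) replicates both successor values, so the strategy is self-financing and V0 is arbitrage-free.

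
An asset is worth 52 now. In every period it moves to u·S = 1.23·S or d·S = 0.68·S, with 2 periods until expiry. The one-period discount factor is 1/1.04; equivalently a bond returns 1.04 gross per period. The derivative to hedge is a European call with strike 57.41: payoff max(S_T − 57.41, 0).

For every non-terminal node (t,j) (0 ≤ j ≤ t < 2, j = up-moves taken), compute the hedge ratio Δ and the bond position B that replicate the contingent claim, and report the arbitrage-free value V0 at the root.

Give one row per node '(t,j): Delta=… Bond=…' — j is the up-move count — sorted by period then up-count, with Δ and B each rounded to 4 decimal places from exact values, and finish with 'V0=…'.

(0,0): Delta=0.4679 Bond=-15.9074
(1,0): Delta=0.0000 Bond=0.0000
(1,1): Delta=0.6044 Bond=-25.2751
V0=8.4216

Risk-neutral probability p* = (R−d)/(u−d) = (1.04−0.68)/(1.23−0.68) = 0.6545.
Terminal payoffs: V(2,0)=0.0000, V(2,1)=0.0000, V(2,2)=21.2608
(1,0): S=35.3600. Δ = (V_up−V_dn)/(S_up−S_dn) = (0.0000−0.0000)/(43.4928−24.0448) = 0.0000. V = [p*·0.0000 + (1−p*)·0.0000]/1.04 = 0.0000. B = V − Δ·S = 0.0000.
(1,1): S=63.9600. Δ = (V_up−V_dn)/(S_up−S_dn) = (21.2608−0.0000)/(78.6708−43.4928) = 0.6044. V = [p*·21.2608 + (1−p*)·0.0000]/1.04 = 13.3809. B = V − Δ·S = -25.2751.
(0,0): S=52.0000. Δ = (V_up−V_dn)/(S_up−S_dn) = (13.3809−0.0000)/(63.9600−35.3600) = 0.4679. V = [p*·13.3809 + (1−p*)·0.0000]/1.04 = 8.4216. B = V − Δ·S = -15.9074.
Self-financing check: at every node Δ·S+B equals the discounted successor values.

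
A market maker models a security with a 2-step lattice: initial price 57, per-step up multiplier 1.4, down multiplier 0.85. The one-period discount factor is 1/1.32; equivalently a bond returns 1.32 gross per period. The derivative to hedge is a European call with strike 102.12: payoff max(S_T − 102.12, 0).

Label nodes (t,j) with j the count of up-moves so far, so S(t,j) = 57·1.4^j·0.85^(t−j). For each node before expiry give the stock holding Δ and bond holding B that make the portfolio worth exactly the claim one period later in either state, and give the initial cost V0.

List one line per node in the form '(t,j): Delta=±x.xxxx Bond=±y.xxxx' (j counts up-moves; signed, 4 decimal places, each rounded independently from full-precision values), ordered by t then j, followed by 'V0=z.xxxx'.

(0,0): Delta=0.1982 Bond=-7.2764
(1,0): Delta=0.0000 Bond=0.0000
(1,1): Delta=0.2187 Bond=-11.2397
V0=4.0234

No-arbitrage ⇒ martingale measure with p* = (R−d)/(u−d) = 0.8545.
Terminal values V(2,·): V(2,0)=0.0000, V(2,1)=0.0000, V(2,2)=9.6000
(1,0): S=48.4500. Δ = (V_up−V_dn)/(S_up−S_dn) = (0.0000−0.0000)/(67.8300−41.1825) = 0.0000. V = [p*·0.0000 + (1−p*)·0.0000]/1.32 = 0.0000. B = V − Δ·S = 0.0000.
(1,1): S=79.8000. Δ = (V_up−V_dn)/(S_up−S_dn) = (9.6000−0.0000)/(111.7200−67.8300) = 0.2187. V = [p*·9.6000 + (1−p*)·0.0000]/1.32 = 6.2149. B = V − Δ·S = -11.2397.
(0,0): S=57.0000. Δ = (V_up−V_dn)/(S_up−S_dn) = (6.2149−0.0000)/(79.8000−48.4500) = 0.1982. V = [p*·6.2149 + (1−p*)·0.0000]/1.32 = 4.0234. B = V − Δ·S = -7.2764.
Self-financing check: at every node Δ·S+B equals the discounted successor values.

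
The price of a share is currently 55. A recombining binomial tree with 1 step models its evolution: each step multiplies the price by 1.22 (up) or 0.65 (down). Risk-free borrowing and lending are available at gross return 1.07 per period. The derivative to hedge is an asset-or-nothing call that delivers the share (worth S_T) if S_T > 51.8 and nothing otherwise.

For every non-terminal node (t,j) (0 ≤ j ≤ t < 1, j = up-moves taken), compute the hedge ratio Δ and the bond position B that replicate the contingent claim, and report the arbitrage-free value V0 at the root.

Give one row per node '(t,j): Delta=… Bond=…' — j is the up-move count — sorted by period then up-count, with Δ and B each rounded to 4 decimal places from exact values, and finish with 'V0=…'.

(0,0): Delta=2.1404 Bond=-71.5117
V0=46.2076

No-arbitrage ⇒ martingale measure with p* = (R−d)/(u−d) = 0.7368.
Payoff layer (t=1): V(1,0)=0.0000, V(1,1)=67.1000
  t=0,j=0: stock 55.0000 → up 67.1000 (V=67.1000), down 35.7500 (V=0.0000). Price 46.2076; hedge Δ=2.1404, bond B=-71.5117.
The time-0 hedge costs 46.2076, which is the no-arbitrage price.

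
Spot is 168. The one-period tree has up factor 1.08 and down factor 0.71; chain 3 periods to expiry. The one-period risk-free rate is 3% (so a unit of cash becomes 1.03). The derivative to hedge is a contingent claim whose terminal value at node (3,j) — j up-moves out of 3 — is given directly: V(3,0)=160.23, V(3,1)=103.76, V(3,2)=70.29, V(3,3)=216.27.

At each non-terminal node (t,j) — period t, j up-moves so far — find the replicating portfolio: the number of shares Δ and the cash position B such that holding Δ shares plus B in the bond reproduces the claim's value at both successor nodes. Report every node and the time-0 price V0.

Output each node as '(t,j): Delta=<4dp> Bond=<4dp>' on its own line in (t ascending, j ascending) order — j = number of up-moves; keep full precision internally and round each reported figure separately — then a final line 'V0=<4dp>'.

The replicating-portfolio and risk-neutral prices coincide; use p* = (1.03−0.71)/(1.08−0.71) = 0.8649 for the latter.
Terminal payoffs: V(3,0)=160.2300, V(3,1)=103.7600, V(3,2)=70.2900, V(3,3)=216.2700
(2,0): S=84.6888. Δ = (V_up−V_dn)/(S_up−S_dn) = (103.7600−160.2300)/(91.4639−60.1290) = -1.8021. V = [p*·103.7600 + (1−p*)·160.2300]/1.03 = 108.1467. B = V − Δ·S = 260.7683.
(2,1): S=128.8224. Δ = (V_up−V_dn)/(S_up−S_dn) = (70.2900−103.7600)/(139.1282−91.4639) = -0.7022. V = [p*·70.2900 + (1−p*)·103.7600]/1.03 = 72.6340. B = V − Δ·S = 163.0934.
(2,2): S=195.9552. Δ = (V_up−V_dn)/(S_up−S_dn) = (216.2700−70.2900)/(211.6316−139.1282) = 2.0134. V = [p*·216.2700 + (1−p*)·70.2900]/1.03 = 190.8184. B = V − Δ·S = -203.7221.
(1,0): S=119.2800. Δ = (V_up−V_dn)/(S_up−S_dn) = (72.6340−108.1467)/(128.8224−84.6888) = -0.8047. V = [p*·72.6340 + (1−p*)·108.1467]/1.03 = 75.1776. B = V − Δ·S = 171.1580.
(1,1): S=181.4400. Δ = (V_up−V_dn)/(S_up−S_dn) = (190.8184−72.6340)/(195.9552−128.8224) = 1.7605. V = [p*·190.8184 + (1−p*)·72.6340]/1.03 = 169.7549. B = V − Δ·S = -149.6626.
(0,0): S=168.0000. Δ = (V_up−V_dn)/(S_up−S_dn) = (169.7549−75.1776)/(181.4400−119.2800) = 1.5215. V = [p*·169.7549 + (1−p*)·75.1776]/1.03 = 152.4021. B = V − Δ·S = -103.2121.
The time-0 hedge costs 152.4021, which is the no-arbitrage price.

(0,0): Delta=1.5215 Bond=-103.2121
(1,0): Delta=-0.8047 Bond=171.1580
(1,1): Delta=1.7605 Bond=-149.6626
(2,0): Delta=-1.8021 Bond=260.7683
(2,1): Delta=-0.7022 Bond=163.0934
(2,2): Delta=2.0134 Bond=-203.7221
V0=152.4021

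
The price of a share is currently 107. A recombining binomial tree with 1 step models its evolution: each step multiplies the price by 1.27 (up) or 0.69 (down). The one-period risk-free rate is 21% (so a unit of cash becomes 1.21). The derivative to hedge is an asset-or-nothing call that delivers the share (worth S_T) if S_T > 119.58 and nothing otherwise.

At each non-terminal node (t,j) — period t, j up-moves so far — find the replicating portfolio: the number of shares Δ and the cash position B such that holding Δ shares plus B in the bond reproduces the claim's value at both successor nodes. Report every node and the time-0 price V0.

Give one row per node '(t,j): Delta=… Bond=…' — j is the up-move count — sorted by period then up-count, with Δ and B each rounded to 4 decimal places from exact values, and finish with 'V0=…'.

No-arbitrage ⇒ martingale measure with p* = (R−d)/(u−d) = 0.8966.
At expiry t=1: V(1,0)=0.0000, V(1,1)=135.8900
Node (0,0) S=107.0000: V=(p*·135.8900+(1−p*)·0.0000)/1.21=100.6879; Δ=(135.8900−0.0000)/(135.8900−73.8300)=2.1897; B=V−Δ·S=-133.6052
Each (Δ,B) replicates both successor values, so the strategy is self-financing and V0 is arbitrage-free.

(0,0): Delta=2.1897 Bond=-133.6052
V0=100.6879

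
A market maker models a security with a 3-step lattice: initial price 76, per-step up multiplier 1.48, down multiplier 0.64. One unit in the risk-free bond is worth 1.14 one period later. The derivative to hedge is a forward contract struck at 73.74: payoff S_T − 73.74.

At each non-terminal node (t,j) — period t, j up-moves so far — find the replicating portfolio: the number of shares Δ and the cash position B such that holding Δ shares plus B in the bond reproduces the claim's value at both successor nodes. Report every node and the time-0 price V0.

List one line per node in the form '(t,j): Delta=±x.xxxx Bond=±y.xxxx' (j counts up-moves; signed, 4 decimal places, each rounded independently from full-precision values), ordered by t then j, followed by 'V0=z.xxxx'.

No-arbitrage ⇒ martingale measure with p* = (R−d)/(u−d) = 0.5952.
Terminal payoffs: V(3,0)=-53.8171, V(3,1)=-27.6682, V(3,2)=32.8011, V(3,3)=172.6362
  t=2,j=0: stock 31.1296 → up 46.0718 (V=-27.6682), down 19.9229 (V=-53.8171). Price -33.5546; hedge Δ=1.0000, bond B=-64.6842.
  t=2,j=1: stock 71.9872 → up 106.5411 (V=32.8011), down 46.0718 (V=-27.6682). Price 7.3030; hedge Δ=1.0000, bond B=-64.6842.
  t=2,j=2: stock 166.4704 → up 246.3762 (V=172.6362), down 106.5411 (V=32.8011). Price 101.7862; hedge Δ=1.0000, bond B=-64.6842.
  t=1,j=0: stock 48.6400 → up 71.9872 (V=7.3030), down 31.1296 (V=-33.5546). Price -8.1005; hedge Δ=1.0000, bond B=-56.7405.
  t=1,j=1: stock 112.4800 → up 166.4704 (V=101.7862), down 71.9872 (V=7.3030). Price 55.7395; hedge Δ=1.0000, bond B=-56.7405.
  t=0,j=0: stock 76.0000 → up 112.4800 (V=55.7395), down 48.6400 (V=-8.1005). Price 26.2276; hedge Δ=1.0000, bond B=-49.7724.
Each (Δ,B) replicates both successor values, so the strategy is self-financing and V0 is arbitrage-free.

(0,0): Delta=1.0000 Bond=-49.7724
(1,0): Delta=1.0000 Bond=-56.7405
(1,1): Delta=1.0000 Bond=-56.7405
(2,0): Delta=1.0000 Bond=-64.6842
(2,1): Delta=1.0000 Bond=-64.6842
(2,2): Delta=1.0000 Bond=-64.6842
V0=26.2276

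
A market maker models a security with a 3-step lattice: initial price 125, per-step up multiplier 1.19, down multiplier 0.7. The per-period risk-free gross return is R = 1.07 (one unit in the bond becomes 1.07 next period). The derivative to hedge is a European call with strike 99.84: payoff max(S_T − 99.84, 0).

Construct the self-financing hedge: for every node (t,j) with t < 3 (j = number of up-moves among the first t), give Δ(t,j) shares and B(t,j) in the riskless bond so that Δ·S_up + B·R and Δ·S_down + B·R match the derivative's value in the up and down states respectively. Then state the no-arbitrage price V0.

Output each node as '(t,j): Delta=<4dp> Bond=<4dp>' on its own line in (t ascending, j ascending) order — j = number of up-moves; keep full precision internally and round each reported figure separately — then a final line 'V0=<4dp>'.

Risk-neutral probability p* = (R−d)/(u−d) = (1.07−0.7)/(1.19−0.7) = 0.7551.
At expiry t=3: V(3,0)=0.0000, V(3,1)=0.0000, V(3,2)=24.0687, V(3,3)=110.8049
(2,0): S=61.2500. Δ = (V_up−V_dn)/(S_up−S_dn) = (0.0000−0.0000)/(72.8875−42.8750) = 0.0000. V = [p*·0.0000 + (1−p*)·0.0000]/1.07 = 0.0000. B = V − Δ·S = 0.0000.
(2,1): S=104.1250. Δ = (V_up−V_dn)/(S_up−S_dn) = (24.0687−0.0000)/(123.9087−72.8875) = 0.4717. V = [p*·24.0687 + (1−p*)·0.0000]/1.07 = 16.9854. B = V − Δ·S = -32.1345.
(2,2): S=177.0125. Δ = (V_up−V_dn)/(S_up−S_dn) = (110.8049−24.0687)/(210.6449−123.9087) = 1.0000. V = [p*·110.8049 + (1−p*)·24.0687]/1.07 = 83.7041. B = V − Δ·S = -93.3084.
(1,0): S=87.5000. Δ = (V_up−V_dn)/(S_up−S_dn) = (16.9854−0.0000)/(104.1250−61.2500) = 0.3962. V = [p*·16.9854 + (1−p*)·0.0000]/1.07 = 11.9866. B = V − Δ·S = -22.6774.
(1,1): S=148.7500. Δ = (V_up−V_dn)/(S_up−S_dn) = (83.7041−16.9854)/(177.0125−104.1250) = 0.9154. V = [p*·83.7041 + (1−p*)·16.9854]/1.07 = 62.9578. B = V − Δ·S = -73.2028.
(0,0): S=125.0000. Δ = (V_up−V_dn)/(S_up−S_dn) = (62.9578−11.9866)/(148.7500−87.5000) = 0.8322. V = [p*·62.9578 + (1−p*)·11.9866]/1.07 = 47.1729. B = V − Δ·S = -56.8498.
Each (Δ,B) replicates both successor values, so the strategy is self-financing and V0 is arbitrage-free.

(0,0): Delta=0.8322 Bond=-56.8498
(1,0): Delta=0.3962 Bond=-22.6774
(1,1): Delta=0.9154 Bond=-73.2028
(2,0): Delta=0.0000 Bond=0.0000
(2,1): Delta=0.4717 Bond=-32.1345
(2,2): Delta=1.0000 Bond=-93.3084
V0=47.1729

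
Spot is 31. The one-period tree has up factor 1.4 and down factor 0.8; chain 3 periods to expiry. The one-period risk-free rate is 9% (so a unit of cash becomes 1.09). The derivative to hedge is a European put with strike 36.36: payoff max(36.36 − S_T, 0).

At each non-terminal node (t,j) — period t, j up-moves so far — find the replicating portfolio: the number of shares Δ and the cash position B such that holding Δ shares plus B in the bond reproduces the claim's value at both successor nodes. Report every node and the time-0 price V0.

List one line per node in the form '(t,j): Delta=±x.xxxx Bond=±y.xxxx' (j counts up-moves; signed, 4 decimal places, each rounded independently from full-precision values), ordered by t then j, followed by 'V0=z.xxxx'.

The replicating-portfolio and risk-neutral prices coincide; use p* = (1.09−0.8)/(1.4−0.8) = 0.4833 for the latter.
At expiry t=3: V(3,0)=20.4880, V(3,1)=8.5840, V(3,2)=0.0000, V(3,3)=0.0000
Node (2,0) S=19.8400: V=(p*·8.5840+(1−p*)·20.4880)/1.09=13.5178; Δ=(8.5840−20.4880)/(27.7760−15.8720)=-1.0000; B=V−Δ·S=33.3578
Node (2,1) S=34.7200: V=(p*·0.0000+(1−p*)·8.5840)/1.09=4.0689; Δ=(0.0000−8.5840)/(48.6080−27.7760)=-0.4121; B=V−Δ·S=18.3755
Node (2,2) S=60.7600: V=(p*·0.0000+(1−p*)·0.0000)/1.09=0.0000; Δ=(0.0000−0.0000)/(85.0640−48.6080)=0.0000; B=V−Δ·S=0.0000
Node (1,0) S=24.8000: V=(p*·4.0689+(1−p*)·13.5178)/1.09=8.2118; Δ=(4.0689−13.5178)/(34.7200−19.8400)=-0.6350; B=V−Δ·S=23.9600
Node (1,1) S=43.4000: V=(p*·0.0000+(1−p*)·4.0689)/1.09=1.9287; Δ=(0.0000−4.0689)/(60.7600−34.7200)=-0.1563; B=V−Δ·S=8.7101
Node (0,0) S=31.0000: V=(p*·1.9287+(1−p*)·8.2118)/1.09=4.7476; Δ=(1.9287−8.2118)/(43.4000−24.8000)=-0.3378; B=V−Δ·S=15.2195
Self-financing check: at every node Δ·S+B equals the discounted successor values.

(0,0): Delta=-0.3378 Bond=15.2195
(1,0): Delta=-0.6350 Bond=23.9600
(1,1): Delta=-0.1563 Bond=8.7101
(2,0): Delta=-1.0000 Bond=33.3578
(2,1): Delta=-0.4121 Bond=18.3755
(2,2): Delta=0.0000 Bond=0.0000
V0=4.7476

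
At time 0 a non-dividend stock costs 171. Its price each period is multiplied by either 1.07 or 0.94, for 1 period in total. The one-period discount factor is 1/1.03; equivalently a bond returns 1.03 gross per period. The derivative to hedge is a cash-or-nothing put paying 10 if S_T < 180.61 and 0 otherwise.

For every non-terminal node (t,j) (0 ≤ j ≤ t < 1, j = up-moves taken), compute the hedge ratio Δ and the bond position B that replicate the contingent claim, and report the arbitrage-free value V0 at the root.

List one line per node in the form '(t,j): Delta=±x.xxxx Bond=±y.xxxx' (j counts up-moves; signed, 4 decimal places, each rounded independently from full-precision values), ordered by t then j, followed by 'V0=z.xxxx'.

Since d<R<u, set p* = (R−d)/(u−d) = 0.6923; price each node as the discounted p*-expectation of its children.
Terminal values V(1,·): V(1,0)=10.0000, V(1,1)=0.0000
  t=0,j=0: stock 171.0000 → up 182.9700 (V=0.0000), down 160.7400 (V=10.0000). Price 2.9873; hedge Δ=-0.4498, bond B=79.9104.
Root portfolio cost Δ·171+B reproduces V0=2.9873.

(0,0): Delta=-0.4498 Bond=79.9104
V0=2.9873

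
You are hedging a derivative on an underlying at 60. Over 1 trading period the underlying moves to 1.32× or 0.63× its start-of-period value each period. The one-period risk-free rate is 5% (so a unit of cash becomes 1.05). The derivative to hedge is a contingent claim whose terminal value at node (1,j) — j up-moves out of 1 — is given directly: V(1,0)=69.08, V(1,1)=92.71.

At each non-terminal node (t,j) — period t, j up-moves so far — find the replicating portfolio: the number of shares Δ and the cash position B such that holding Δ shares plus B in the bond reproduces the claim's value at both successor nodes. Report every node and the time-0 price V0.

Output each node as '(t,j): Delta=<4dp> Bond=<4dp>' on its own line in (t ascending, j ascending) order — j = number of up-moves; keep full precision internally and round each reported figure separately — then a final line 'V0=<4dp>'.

(0,0): Delta=0.5708 Bond=45.2427
V0=79.4890

Risk-neutral probability p* = (R−d)/(u−d) = (1.05−0.63)/(1.32−0.63) = 0.6087.
At expiry t=1: V(1,0)=69.0800, V(1,1)=92.7100
  t=0,j=0: stock 60.0000 → up 79.2000 (V=92.7100), down 37.8000 (V=69.0800). Price 79.4890; hedge Δ=0.5708, bond B=45.2427.
Root portfolio cost Δ·60+B reproduces V0=79.4890.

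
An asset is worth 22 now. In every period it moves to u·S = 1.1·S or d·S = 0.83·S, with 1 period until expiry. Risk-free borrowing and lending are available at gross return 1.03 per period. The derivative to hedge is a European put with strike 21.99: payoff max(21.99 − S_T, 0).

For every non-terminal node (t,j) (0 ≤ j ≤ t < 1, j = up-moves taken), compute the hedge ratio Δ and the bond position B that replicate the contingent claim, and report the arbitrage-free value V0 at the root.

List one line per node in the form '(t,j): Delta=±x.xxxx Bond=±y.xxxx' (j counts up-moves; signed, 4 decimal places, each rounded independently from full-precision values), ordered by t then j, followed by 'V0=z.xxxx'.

Under the risk-neutral measure, an up-move has probability p* = (R−d)/(u−d) = 0.7407 and values discount at R = 1.03.
Terminal payoffs: V(1,0)=3.7300, V(1,1)=0.0000
(0,0): S=22.0000. Δ = (V_up−V_dn)/(S_up−S_dn) = (0.0000−3.7300)/(24.2000−18.2600) = -0.6279. V = [p*·0.0000 + (1−p*)·3.7300]/1.03 = 0.9389. B = V − Δ·S = 14.7537.
Self-financing check: at every node Δ·S+B equals the discounted successor values.

(0,0): Delta=-0.6279 Bond=14.7537
V0=0.9389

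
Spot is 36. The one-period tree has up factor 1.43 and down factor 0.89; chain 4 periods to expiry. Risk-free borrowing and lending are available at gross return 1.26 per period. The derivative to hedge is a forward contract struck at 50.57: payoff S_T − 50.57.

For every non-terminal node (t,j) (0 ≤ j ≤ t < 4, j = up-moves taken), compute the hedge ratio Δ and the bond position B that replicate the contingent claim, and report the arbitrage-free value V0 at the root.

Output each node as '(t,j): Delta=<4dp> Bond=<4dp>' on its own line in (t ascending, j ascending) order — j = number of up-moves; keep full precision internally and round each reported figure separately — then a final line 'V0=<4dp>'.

(0,0): Delta=1.0000 Bond=-20.0637
(1,0): Delta=1.0000 Bond=-25.2802
(1,1): Delta=1.0000 Bond=-25.2802
(2,0): Delta=1.0000 Bond=-31.8531
(2,1): Delta=1.0000 Bond=-31.8531
(2,2): Delta=1.0000 Bond=-31.8531
(3,0): Delta=1.0000 Bond=-40.1349
(3,1): Delta=1.0000 Bond=-40.1349
(3,2): Delta=1.0000 Bond=-40.1349
(3,3): Delta=1.0000 Bond=-40.1349
V0=15.9363

No-arbitrage ⇒ martingale measure with p* = (R−d)/(u−d) = 0.6852.
At expiry t=4: V(4,0)=-27.9828, V(4,1)=-14.2782, V(4,2)=7.7416, V(4,3)=43.1216, V(4,4)=99.9682
Node (3,0) S=25.3789: V=(p*·-14.2782+(1−p*)·-27.9828)/1.26=-14.7560; Δ=(-14.2782−-27.9828)/(36.2918−22.5872)=1.0000; B=V−Δ·S=-40.1349
Node (3,1) S=40.7773: V=(p*·7.7416+(1−p*)·-14.2782)/1.26=0.6424; Δ=(7.7416−-14.2782)/(58.3116−36.2918)=1.0000; B=V−Δ·S=-40.1349
Node (3,2) S=65.5186: V=(p*·43.1216+(1−p*)·7.7416)/1.26=25.3837; Δ=(43.1216−7.7416)/(93.6916−58.3116)=1.0000; B=V−Δ·S=-40.1349
Node (3,3) S=105.2715: V=(p*·99.9682+(1−p*)·43.1216)/1.26=65.1365; Δ=(99.9682−43.1216)/(150.5382−93.6916)=1.0000; B=V−Δ·S=-40.1349
Node (2,0) S=28.5156: V=(p*·0.6424+(1−p*)·-14.7560)/1.26=-3.3375; Δ=(0.6424−-14.7560)/(40.7773−25.3789)=1.0000; B=V−Δ·S=-31.8531
Node (2,1) S=45.8172: V=(p*·25.3837+(1−p*)·0.6424)/1.26=13.9641; Δ=(25.3837−0.6424)/(65.5186−40.7773)=1.0000; B=V−Δ·S=-31.8531
Node (2,2) S=73.6164: V=(p*·65.1365+(1−p*)·25.3837)/1.26=41.7633; Δ=(65.1365−25.3837)/(105.2715−65.5186)=1.0000; B=V−Δ·S=-31.8531
Node (1,0) S=32.0400: V=(p*·13.9641+(1−p*)·-3.3375)/1.26=6.7598; Δ=(13.9641−-3.3375)/(45.8172−28.5156)=1.0000; B=V−Δ·S=-25.2802
Node (1,1) S=51.4800: V=(p*·41.7633+(1−p*)·13.9641)/1.26=26.1998; Δ=(41.7633−13.9641)/(73.6164−45.8172)=1.0000; B=V−Δ·S=-25.2802
Node (0,0) S=36.0000: V=(p*·26.1998+(1−p*)·6.7598)/1.26=15.9363; Δ=(26.1998−6.7598)/(51.4800−32.0400)=1.0000; B=V−Δ·S=-20.0637
Check: Δ(0,0)·S0 + B(0,0) = 15.9363 = V0.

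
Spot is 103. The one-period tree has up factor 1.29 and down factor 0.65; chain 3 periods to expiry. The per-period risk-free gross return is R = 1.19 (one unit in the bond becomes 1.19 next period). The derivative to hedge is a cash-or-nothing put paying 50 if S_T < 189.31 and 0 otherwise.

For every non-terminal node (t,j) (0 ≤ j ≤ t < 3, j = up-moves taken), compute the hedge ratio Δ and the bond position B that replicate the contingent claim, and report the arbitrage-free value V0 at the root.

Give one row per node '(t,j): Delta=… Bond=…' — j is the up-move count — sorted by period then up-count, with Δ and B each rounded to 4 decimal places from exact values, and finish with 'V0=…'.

Risk-neutral probability p* = (R−d)/(u−d) = (1.19−0.65)/(1.29−0.65) = 0.8437.
Terminal values V(3,·): V(3,0)=50.0000, V(3,1)=50.0000, V(3,2)=50.0000, V(3,3)=0.0000
Node (2,0) S=43.5175: V=(p*·50.0000+(1−p*)·50.0000)/1.19=42.0168; Δ=(50.0000−50.0000)/(56.1376−28.2864)=0.0000; B=V−Δ·S=42.0168
Node (2,1) S=86.3655: V=(p*·50.0000+(1−p*)·50.0000)/1.19=42.0168; Δ=(50.0000−50.0000)/(111.4115−56.1376)=0.0000; B=V−Δ·S=42.0168
Node (2,2) S=171.4023: V=(p*·0.0000+(1−p*)·50.0000)/1.19=6.5651; Δ=(0.0000−50.0000)/(221.1090−111.4115)=-0.4558; B=V−Δ·S=84.6901
Node (1,0) S=66.9500: V=(p*·42.0168+(1−p*)·42.0168)/1.19=35.3082; Δ=(42.0168−42.0168)/(86.3655−43.5175)=0.0000; B=V−Δ·S=35.3082
Node (1,1) S=132.8700: V=(p*·6.5651+(1−p*)·42.0168)/1.19=10.1718; Δ=(6.5651−42.0168)/(171.4023−86.3655)=-0.4169; B=V−Δ·S=65.5651
Node (0,0) S=103.0000: V=(p*·10.1718+(1−p*)·35.3082)/1.19=11.8482; Δ=(10.1718−35.3082)/(132.8700−66.9500)=-0.3813; B=V−Δ·S=51.1239
The time-0 hedge costs 11.8482, which is the no-arbitrage price.

(0,0): Delta=-0.3813 Bond=51.1239
(1,0): Delta=0.0000 Bond=35.3082
(1,1): Delta=-0.4169 Bond=65.5651
(2,0): Delta=0.0000 Bond=42.0168
(2,1): Delta=0.0000 Bond=42.0168
(2,2): Delta=-0.4558 Bond=84.6901
V0=11.8482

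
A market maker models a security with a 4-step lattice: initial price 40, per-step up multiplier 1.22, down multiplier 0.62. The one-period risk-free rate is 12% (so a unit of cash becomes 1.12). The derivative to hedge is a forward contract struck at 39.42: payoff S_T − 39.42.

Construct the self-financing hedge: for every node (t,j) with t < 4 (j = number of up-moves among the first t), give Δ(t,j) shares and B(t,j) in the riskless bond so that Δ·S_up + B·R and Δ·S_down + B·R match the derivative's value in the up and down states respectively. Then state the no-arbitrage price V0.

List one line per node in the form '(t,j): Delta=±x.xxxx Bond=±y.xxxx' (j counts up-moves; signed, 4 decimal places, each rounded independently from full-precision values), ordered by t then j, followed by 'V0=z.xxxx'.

(0,0): Delta=1.0000 Bond=-25.0521
(1,0): Delta=1.0000 Bond=-28.0584
(1,1): Delta=1.0000 Bond=-28.0584
(2,0): Delta=1.0000 Bond=-31.4254
(2,1): Delta=1.0000 Bond=-31.4254
(2,2): Delta=1.0000 Bond=-31.4254
(3,0): Delta=1.0000 Bond=-35.1964
(3,1): Delta=1.0000 Bond=-35.1964
(3,2): Delta=1.0000 Bond=-35.1964
(3,3): Delta=1.0000 Bond=-35.1964
V0=14.9479

Risk-neutral probability p* = (R−d)/(u−d) = (1.12−0.62)/(1.22−0.62) = 0.8333.
Terminal values V(4,·): V(4,0)=-33.5095, V(4,1)=-27.7896, V(4,2)=-16.5344, V(4,3)=5.6130, V(4,4)=49.1934
  t=3,j=0: stock 9.5331 → up 11.6304 (V=-27.7896), down 5.9105 (V=-33.5095). Price -25.6633; hedge Δ=1.0000, bond B=-35.1964.
  t=3,j=1: stock 18.7587 → up 22.8856 (V=-16.5344), down 11.6304 (V=-27.7896). Price -16.4377; hedge Δ=1.0000, bond B=-35.1964.
  t=3,j=2: stock 36.9123 → up 45.0330 (V=5.6130), down 22.8856 (V=-16.5344). Price 1.7159; hedge Δ=1.0000, bond B=-35.1964.
  t=3,j=3: stock 72.6339 → up 88.6134 (V=49.1934), down 45.0330 (V=5.6130). Price 37.4375; hedge Δ=1.0000, bond B=-35.1964.
  t=2,j=0: stock 15.3760 → up 18.7587 (V=-16.4377), down 9.5331 (V=-25.6633). Price -16.0494; hedge Δ=1.0000, bond B=-31.4254.
  t=2,j=1: stock 30.2560 → up 36.9123 (V=1.7159), down 18.7587 (V=-16.4377). Price -1.1694; hedge Δ=1.0000, bond B=-31.4254.
  t=2,j=2: stock 59.5360 → up 72.6339 (V=37.4375), down 36.9123 (V=1.7159). Price 28.1106; hedge Δ=1.0000, bond B=-31.4254.
  t=1,j=0: stock 24.8000 → up 30.2560 (V=-1.1694), down 15.3760 (V=-16.0494). Price -3.2584; hedge Δ=1.0000, bond B=-28.0584.
  t=1,j=1: stock 48.8000 → up 59.5360 (V=28.1106), down 30.2560 (V=-1.1694). Price 20.7416; hedge Δ=1.0000, bond B=-28.0584.
  t=0,j=0: stock 40.0000 → up 48.8000 (V=20.7416), down 24.8000 (V=-3.2584). Price 14.9479; hedge Δ=1.0000, bond B=-25.0521.
Root portfolio cost Δ·40+B reproduces V0=14.9479.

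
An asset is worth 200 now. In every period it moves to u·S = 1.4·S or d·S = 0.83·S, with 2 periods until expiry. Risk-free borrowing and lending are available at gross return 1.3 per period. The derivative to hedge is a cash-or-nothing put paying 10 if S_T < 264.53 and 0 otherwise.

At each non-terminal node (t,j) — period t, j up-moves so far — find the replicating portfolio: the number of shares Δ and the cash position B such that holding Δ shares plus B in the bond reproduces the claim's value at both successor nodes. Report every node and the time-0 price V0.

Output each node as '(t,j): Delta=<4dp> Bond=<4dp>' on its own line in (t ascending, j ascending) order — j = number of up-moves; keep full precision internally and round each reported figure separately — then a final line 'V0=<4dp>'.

(0,0): Delta=-0.0556 Bond=13.0218
(1,0): Delta=0.0000 Bond=7.6923
(1,1): Delta=-0.0627 Bond=18.8934
V0=1.8941

The replicating-portfolio and risk-neutral prices coincide; use p* = (1.3−0.83)/(1.4−0.83) = 0.8246 for the latter.
Terminal payoffs: V(2,0)=10.0000, V(2,1)=10.0000, V(2,2)=0.0000
(1,0): S=166.0000. Δ = (V_up−V_dn)/(S_up−S_dn) = (10.0000−10.0000)/(232.4000−137.7800) = 0.0000. V = [p*·10.0000 + (1−p*)·10.0000]/1.3 = 7.6923. B = V − Δ·S = 7.6923.
(1,1): S=280.0000. Δ = (V_up−V_dn)/(S_up−S_dn) = (0.0000−10.0000)/(392.0000−232.4000) = -0.0627. V = [p*·0.0000 + (1−p*)·10.0000]/1.3 = 1.3495. B = V − Δ·S = 18.8934.
(0,0): S=200.0000. Δ = (V_up−V_dn)/(S_up−S_dn) = (1.3495−7.6923)/(280.0000−166.0000) = -0.0556. V = [p*·1.3495 + (1−p*)·7.6923]/1.3 = 1.8941. B = V − Δ·S = 13.0218.
The time-0 hedge costs 1.8941, which is the no-arbitrage price.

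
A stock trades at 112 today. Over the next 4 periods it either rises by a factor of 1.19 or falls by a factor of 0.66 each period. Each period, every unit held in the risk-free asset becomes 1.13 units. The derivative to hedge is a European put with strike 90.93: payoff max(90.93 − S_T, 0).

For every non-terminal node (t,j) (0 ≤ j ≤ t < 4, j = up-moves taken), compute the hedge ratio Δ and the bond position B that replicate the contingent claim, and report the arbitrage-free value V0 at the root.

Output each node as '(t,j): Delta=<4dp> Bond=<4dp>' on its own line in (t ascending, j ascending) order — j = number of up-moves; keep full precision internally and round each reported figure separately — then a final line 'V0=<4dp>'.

(0,0): Delta=-0.0806 Bond=10.0158
(1,0): Delta=-0.4712 Bond=40.1897
(1,1): Delta=-0.0530 Bond=7.6320
(2,0): Delta=-1.0000 Bond=71.2115
(2,1): Delta=-0.4338 Bond=42.1211
(2,2): Delta=-0.0260 Bond=4.3480
(3,0): Delta=-1.0000 Bond=80.4690
(3,1): Delta=-1.0000 Bond=80.4690
(3,2): Delta=-0.3937 Bond=43.4004
(3,3): Delta=0.0000 Bond=0.0000
V0=0.9832

Risk-neutral probability p* = (R−d)/(u−d) = (1.13−0.66)/(1.19−0.66) = 0.8868.
At expiry t=4: V(4,0)=69.6783, V(4,1)=52.6125, V(4,2)=21.8424, V(4,3)=0.0000, V(4,4)=0.0000
  t=3,j=0: stock 32.1996 → up 38.3175 (V=52.6125), down 21.2517 (V=69.6783). Price 48.2695; hedge Δ=-1.0000, bond B=80.4690.
  t=3,j=1: stock 58.0568 → up 69.0876 (V=21.8424), down 38.3175 (V=52.6125). Price 22.4123; hedge Δ=-1.0000, bond B=80.4690.
  t=3,j=2: stock 104.6781 → up 124.5670 (V=0.0000), down 69.0876 (V=21.8424). Price 2.1883; hedge Δ=-0.3937, bond B=43.4004.
  t=3,j=3: stock 188.7378 → up 224.5980 (V=0.0000), down 124.5670 (V=0.0000). Price 0.0000; hedge Δ=0.0000, bond B=0.0000.
  t=2,j=0: stock 48.7872 → up 58.0568 (V=22.4123), down 32.1996 (V=48.2695). Price 22.4243; hedge Δ=-1.0000, bond B=71.2115.
  t=2,j=1: stock 87.9648 → up 104.6781 (V=2.1883), down 58.0568 (V=22.4123). Price 3.9626; hedge Δ=-0.4338, bond B=42.1211.
  t=2,j=2: stock 158.6032 → up 188.7378 (V=0.0000), down 104.6781 (V=2.1883). Price 0.2192; hedge Δ=-0.0260, bond B=4.3480.
  t=1,j=0: stock 73.9200 → up 87.9648 (V=3.9626), down 48.7872 (V=22.4243). Price 5.3563; hedge Δ=-0.4712, bond B=40.1897.
  t=1,j=1: stock 133.2800 → up 158.6032 (V=0.2192), down 87.9648 (V=3.9626). Price 0.5690; hedge Δ=-0.0530, bond B=7.6320.
  t=0,j=0: stock 112.0000 → up 133.2800 (V=0.5690), down 73.9200 (V=5.3563). Price 0.9832; hedge Δ=-0.0806, bond B=10.0158.
Each (Δ,B) replicates both successor values, so the strategy is self-financing and V0 is arbitrage-free.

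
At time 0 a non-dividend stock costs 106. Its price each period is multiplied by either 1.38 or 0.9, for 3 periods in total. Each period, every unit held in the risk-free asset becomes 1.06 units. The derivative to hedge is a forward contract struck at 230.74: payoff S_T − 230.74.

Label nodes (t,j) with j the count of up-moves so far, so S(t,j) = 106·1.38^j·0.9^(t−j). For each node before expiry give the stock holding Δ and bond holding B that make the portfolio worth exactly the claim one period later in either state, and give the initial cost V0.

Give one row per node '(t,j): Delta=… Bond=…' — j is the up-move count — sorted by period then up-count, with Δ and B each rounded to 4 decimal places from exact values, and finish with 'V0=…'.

Risk-neutral probability p* = (R−d)/(u−d) = (1.06−0.9)/(1.38−0.9) = 0.3333.
At expiry t=3: V(3,0)=-153.4660, V(3,1)=-112.2532, V(3,2)=-49.0602, V(3,3)=47.8356
Node (2,0) S=85.8600: V=(p*·-112.2532+(1−p*)·-153.4660)/1.06=-131.8192; Δ=(-112.2532−-153.4660)/(118.4868−77.2740)=1.0000; B=V−Δ·S=-217.6792
Node (2,1) S=131.6520: V=(p*·-49.0602+(1−p*)·-112.2532)/1.06=-86.0272; Δ=(-49.0602−-112.2532)/(181.6798−118.4868)=1.0000; B=V−Δ·S=-217.6792
Node (2,2) S=201.8664: V=(p*·47.8356+(1−p*)·-49.0602)/1.06=-15.8128; Δ=(47.8356−-49.0602)/(278.5756−181.6798)=1.0000; B=V−Δ·S=-217.6792
Node (1,0) S=95.4000: V=(p*·-86.0272+(1−p*)·-131.8192)/1.06=-109.9578; Δ=(-86.0272−-131.8192)/(131.6520−85.8600)=1.0000; B=V−Δ·S=-205.3578
Node (1,1) S=146.2800: V=(p*·-15.8128+(1−p*)·-86.0272)/1.06=-59.0778; Δ=(-15.8128−-86.0272)/(201.8664−131.6520)=1.0000; B=V−Δ·S=-205.3578
Node (0,0) S=106.0000: V=(p*·-59.0778+(1−p*)·-109.9578)/1.06=-87.7338; Δ=(-59.0778−-109.9578)/(146.2800−95.4000)=1.0000; B=V−Δ·S=-193.7338
Root portfolio cost Δ·106+B reproduces V0=-87.7338.

(0,0): Delta=1.0000 Bond=-193.7338
(1,0): Delta=1.0000 Bond=-205.3578
(1,1): Delta=1.0000 Bond=-205.3578
(2,0): Delta=1.0000 Bond=-217.6792
(2,1): Delta=1.0000 Bond=-217.6792
(2,2): Delta=1.0000 Bond=-217.6792
V0=-87.7338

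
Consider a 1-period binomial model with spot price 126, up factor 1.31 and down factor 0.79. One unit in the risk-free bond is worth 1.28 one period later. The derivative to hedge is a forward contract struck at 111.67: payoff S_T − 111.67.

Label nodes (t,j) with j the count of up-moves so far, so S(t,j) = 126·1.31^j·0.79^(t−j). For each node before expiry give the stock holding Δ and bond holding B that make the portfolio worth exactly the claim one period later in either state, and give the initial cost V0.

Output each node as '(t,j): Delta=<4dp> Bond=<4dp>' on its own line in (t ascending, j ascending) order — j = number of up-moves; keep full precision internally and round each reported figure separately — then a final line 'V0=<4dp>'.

No-arbitrage ⇒ martingale measure with p* = (R−d)/(u−d) = 0.9423.
Terminal payoffs: V(1,0)=-12.1300, V(1,1)=53.3900
  t=0,j=0: stock 126.0000 → up 165.0600 (V=53.3900), down 99.5400 (V=-12.1300). Price 38.7578; hedge Δ=1.0000, bond B=-87.2422.
The time-0 hedge costs 38.7578, which is the no-arbitrage price.

(0,0): Delta=1.0000 Bond=-87.2422
V0=38.7578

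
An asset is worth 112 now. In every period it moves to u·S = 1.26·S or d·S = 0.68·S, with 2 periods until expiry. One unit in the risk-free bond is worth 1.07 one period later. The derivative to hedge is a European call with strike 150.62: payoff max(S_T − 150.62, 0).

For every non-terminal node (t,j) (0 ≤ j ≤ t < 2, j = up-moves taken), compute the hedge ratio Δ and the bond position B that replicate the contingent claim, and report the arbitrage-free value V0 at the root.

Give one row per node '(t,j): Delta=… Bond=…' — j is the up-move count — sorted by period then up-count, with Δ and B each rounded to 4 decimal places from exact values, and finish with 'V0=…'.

Since d<R<u, set p* = (R−d)/(u−d) = 0.6724; price each node as the discounted p*-expectation of its children.
Payoff layer (t=2): V(2,0)=0.0000, V(2,1)=0.0000, V(2,2)=27.1912
Node (1,0) S=76.1600: V=(p*·0.0000+(1−p*)·0.0000)/1.07=0.0000; Δ=(0.0000−0.0000)/(95.9616−51.7888)=0.0000; B=V−Δ·S=0.0000
Node (1,1) S=141.1200: V=(p*·27.1912+(1−p*)·0.0000)/1.07=17.0876; Δ=(27.1912−0.0000)/(177.8112−95.9616)=0.3322; B=V−Δ·S=-29.7938
Node (0,0) S=112.0000: V=(p*·17.0876+(1−p*)·0.0000)/1.07=10.7383; Δ=(17.0876−0.0000)/(141.1200−76.1600)=0.2630; B=V−Δ·S=-18.7231
The time-0 hedge costs 10.7383, which is the no-arbitrage price.

(0,0): Delta=0.2630 Bond=-18.7231
(1,0): Delta=0.0000 Bond=0.0000
(1,1): Delta=0.3322 Bond=-29.7938
V0=10.7383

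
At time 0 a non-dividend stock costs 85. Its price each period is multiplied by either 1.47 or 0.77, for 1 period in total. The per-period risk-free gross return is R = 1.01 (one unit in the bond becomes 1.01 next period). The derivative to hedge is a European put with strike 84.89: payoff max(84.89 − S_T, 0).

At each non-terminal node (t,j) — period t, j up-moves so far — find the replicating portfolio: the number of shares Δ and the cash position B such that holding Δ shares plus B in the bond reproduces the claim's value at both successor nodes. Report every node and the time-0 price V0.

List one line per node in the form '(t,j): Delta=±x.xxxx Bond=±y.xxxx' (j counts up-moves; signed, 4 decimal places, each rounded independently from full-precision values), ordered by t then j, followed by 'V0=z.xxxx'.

Since d<R<u, set p* = (R−d)/(u−d) = 0.3429; price each node as the discounted p*-expectation of its children.
Payoff layer (t=1): V(1,0)=19.4400, V(1,1)=0.0000
  t=0,j=0: stock 85.0000 → up 124.9500 (V=0.0000), down 65.4500 (V=19.4400). Price 12.6484; hedge Δ=-0.3267, bond B=40.4198.
Root portfolio cost Δ·85+B reproduces V0=12.6484.

(0,0): Delta=-0.3267 Bond=40.4198
V0=12.6484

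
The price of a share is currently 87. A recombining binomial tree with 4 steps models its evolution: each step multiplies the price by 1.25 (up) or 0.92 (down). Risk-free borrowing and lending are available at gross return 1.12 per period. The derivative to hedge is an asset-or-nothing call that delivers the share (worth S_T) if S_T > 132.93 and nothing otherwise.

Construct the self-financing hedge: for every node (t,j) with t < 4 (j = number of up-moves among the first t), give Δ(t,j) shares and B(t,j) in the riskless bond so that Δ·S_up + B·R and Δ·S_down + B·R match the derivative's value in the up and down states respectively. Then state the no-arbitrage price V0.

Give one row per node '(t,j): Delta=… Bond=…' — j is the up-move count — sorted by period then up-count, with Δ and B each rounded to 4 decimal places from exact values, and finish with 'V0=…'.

Since d<R<u, set p* = (R−d)/(u−d) = 0.6061; price each node as the discounted p*-expectation of its children.
At expiry t=4: V(4,0)=0.0000, V(4,1)=0.0000, V(4,2)=0.0000, V(4,3)=156.3281, V(4,4)=212.4023
Node (3,0) S=67.7459: V=(p*·0.0000+(1−p*)·0.0000)/1.12=0.0000; Δ=(0.0000−0.0000)/(84.6823−62.3262)=0.0000; B=V−Δ·S=0.0000
Node (3,1) S=92.0460: V=(p*·0.0000+(1−p*)·0.0000)/1.12=0.0000; Δ=(0.0000−0.0000)/(115.0575−84.6823)=0.0000; B=V−Δ·S=0.0000
Node (3,2) S=125.0625: V=(p*·156.3281+(1−p*)·0.0000)/1.12=84.5931; Δ=(156.3281−0.0000)/(156.3281−115.0575)=3.7879; B=V−Δ·S=-389.1284
Node (3,3) S=169.9219: V=(p*·212.4023+(1−p*)·156.3281)/1.12=169.9219; Δ=(212.4023−156.3281)/(212.4023−156.3281)=1.0000; B=V−Δ·S=0.0000
Node (2,0) S=73.6368: V=(p*·0.0000+(1−p*)·0.0000)/1.12=0.0000; Δ=(0.0000−0.0000)/(92.0460−67.7459)=0.0000; B=V−Δ·S=0.0000
Node (2,1) S=100.0500: V=(p*·84.5931+(1−p*)·0.0000)/1.12=45.7755; Δ=(84.5931−0.0000)/(125.0625−92.0460)=2.5621; B=V−Δ·S=-210.5673
Node (2,2) S=135.9375: V=(p*·169.9219+(1−p*)·84.5931)/1.12=121.7031; Δ=(169.9219−84.5931)/(169.9219−125.0625)=1.9021; B=V−Δ·S=-136.8688
Node (1,0) S=80.0400: V=(p*·45.7755+(1−p*)·0.0000)/1.12=24.7703; Δ=(45.7755−0.0000)/(100.0500−73.6368)=1.7331; B=V−Δ·S=-113.9434
Node (1,1) S=108.7500: V=(p*·121.7031+(1−p*)·45.7755)/1.12=81.9574; Δ=(121.7031−45.7755)/(135.9375−100.0500)=2.1157; B=V−Δ·S=-148.1264
Node (0,0) S=87.0000: V=(p*·81.9574+(1−p*)·24.7703)/1.12=53.0617; Δ=(81.9574−24.7703)/(108.7500−80.0400)=1.9919; B=V−Δ·S=-120.2324
Check: Δ(0,0)·S0 + B(0,0) = 53.0617 = V0.

(0,0): Delta=1.9919 Bond=-120.2324
(1,0): Delta=1.7331 Bond=-113.9434
(1,1): Delta=2.1157 Bond=-148.1264
(2,0): Delta=0.0000 Bond=0.0000
(2,1): Delta=2.5621 Bond=-210.5673
(2,2): Delta=1.9021 Bond=-136.8688
(3,0): Delta=0.0000 Bond=0.0000
(3,1): Delta=0.0000 Bond=0.0000
(3,2): Delta=3.7879 Bond=-389.1284
(3,3): Delta=1.0000 Bond=0.0000
V0=53.0617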